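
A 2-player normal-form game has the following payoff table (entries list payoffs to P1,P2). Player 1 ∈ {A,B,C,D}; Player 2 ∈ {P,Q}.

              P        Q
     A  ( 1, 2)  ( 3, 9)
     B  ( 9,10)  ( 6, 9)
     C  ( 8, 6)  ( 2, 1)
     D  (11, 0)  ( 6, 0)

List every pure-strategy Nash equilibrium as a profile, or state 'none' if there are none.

(A,P): not NE [P1→D gives 11>1; P2→Q gives 9>2]
(A,Q): not NE [P1→D gives 6>3]
(B,P): not NE [P1→D gives 11>9]
(B,Q): not NE [P2→P gives 10>9]
(C,P): not NE [P1→D gives 11>8]
(C,Q): not NE [P1→D gives 6>2; P2→P gives 6>1]
(D,P): NE
(D,Q): NE

Nash profiles: (D,P), (D,Q)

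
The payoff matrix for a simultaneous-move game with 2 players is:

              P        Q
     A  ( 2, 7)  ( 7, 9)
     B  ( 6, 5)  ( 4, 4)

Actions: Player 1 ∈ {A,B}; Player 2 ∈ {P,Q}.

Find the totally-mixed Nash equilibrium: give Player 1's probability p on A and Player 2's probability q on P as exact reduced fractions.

P1 indiff ⇒ q·2+(1-q)·7 = q·6+(1-q)·4 ⇒ q(-4) = (1-q)(-3) ⇒ q = 3/7
P2 indiff ⇒ p·7+(1-p)·5 = p·9+(1-p)·4 ⇒ p(-2) = (1-p)(-1) ⇒ p = 1/3

P1 mixes 1/3 on A; P2 mixes 3/7 on P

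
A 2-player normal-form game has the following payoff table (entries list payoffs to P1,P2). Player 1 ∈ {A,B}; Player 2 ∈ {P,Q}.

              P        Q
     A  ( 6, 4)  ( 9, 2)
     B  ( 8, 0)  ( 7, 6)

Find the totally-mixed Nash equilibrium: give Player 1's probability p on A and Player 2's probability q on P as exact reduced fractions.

P1 indiff ⇒ q·6+(1-q)·9 = q·8+(1-q)·7 ⇒ q(-2) = (1-q)(-2) ⇒ q = 1/2
P2 indiff ⇒ p·4+(1-p)·0 = p·2+(1-p)·6 ⇒ p(2) = (1-p)(6) ⇒ p = 3/4

P1 mixes 3/4 on A; P2 mixes 1/2 on P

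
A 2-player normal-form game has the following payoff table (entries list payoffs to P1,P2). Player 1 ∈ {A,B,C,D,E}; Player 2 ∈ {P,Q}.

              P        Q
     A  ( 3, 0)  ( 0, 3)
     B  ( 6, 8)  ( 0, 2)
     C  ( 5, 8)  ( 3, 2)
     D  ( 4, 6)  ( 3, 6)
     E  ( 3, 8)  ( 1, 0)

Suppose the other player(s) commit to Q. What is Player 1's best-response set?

argmax u_1 = {C,D}

u_1(A vs Q) = 0
u_1(B vs Q) = 0
u_1(C vs Q) = 3
u_1(D vs Q) = 3
u_1(E vs Q) = 1
max payoff 3 at {C,D}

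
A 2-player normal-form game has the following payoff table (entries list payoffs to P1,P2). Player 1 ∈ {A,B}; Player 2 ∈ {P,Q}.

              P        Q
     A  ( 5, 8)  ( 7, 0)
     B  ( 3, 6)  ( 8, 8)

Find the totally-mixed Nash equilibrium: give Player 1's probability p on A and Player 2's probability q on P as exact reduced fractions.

p=1/5, q=1/3

P1 indiff ⇒ q·5+(1-q)·7 = q·3+(1-q)·8 ⇒ q(2) = (1-q)(1) ⇒ q = 1/3
P2 indiff ⇒ p·8+(1-p)·6 = p·0+(1-p)·8 ⇒ p(8) = (1-p)(2) ⇒ p = 1/5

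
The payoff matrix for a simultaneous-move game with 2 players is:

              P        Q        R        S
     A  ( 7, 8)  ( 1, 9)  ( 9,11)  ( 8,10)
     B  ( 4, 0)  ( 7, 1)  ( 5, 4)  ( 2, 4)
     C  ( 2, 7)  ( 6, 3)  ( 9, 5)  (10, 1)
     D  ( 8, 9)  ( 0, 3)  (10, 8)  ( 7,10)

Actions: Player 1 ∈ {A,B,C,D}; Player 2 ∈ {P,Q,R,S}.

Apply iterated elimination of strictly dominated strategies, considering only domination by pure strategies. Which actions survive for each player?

P2 drop Q (R beats it: A:11>9 B:4>1 C:5>3 D:8>3)
P1 drop B (A beats it: P:7>4 R:9>5 S:8>2)
P1→{A,C,D} P2→{P,R,S}

IESDS → P1:{A,C,D} P2:{P,R,S}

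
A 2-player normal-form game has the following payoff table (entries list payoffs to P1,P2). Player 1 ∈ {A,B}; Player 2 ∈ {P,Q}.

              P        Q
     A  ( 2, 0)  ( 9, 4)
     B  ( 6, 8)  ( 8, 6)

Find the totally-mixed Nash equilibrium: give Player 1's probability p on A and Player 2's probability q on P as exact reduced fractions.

P1 indiff ⇒ q·2+(1-q)·9 = q·6+(1-q)·8 ⇒ q(-4) = (1-q)(-1) ⇒ q = 1/5
P2 indiff ⇒ p·0+(1-p)·8 = p·4+(1-p)·6 ⇒ p(-4) = (1-p)(-2) ⇒ p = 1/3

(p,q) = (1/3, 1/5)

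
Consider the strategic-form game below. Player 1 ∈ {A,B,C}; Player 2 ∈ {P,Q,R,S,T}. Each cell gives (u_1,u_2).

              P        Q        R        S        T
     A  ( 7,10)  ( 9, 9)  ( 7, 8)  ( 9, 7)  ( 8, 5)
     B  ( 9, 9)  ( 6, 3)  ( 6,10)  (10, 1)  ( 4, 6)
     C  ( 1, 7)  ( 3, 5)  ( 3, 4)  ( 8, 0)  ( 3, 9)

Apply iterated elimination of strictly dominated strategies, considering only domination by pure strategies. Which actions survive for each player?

Remaining: P1:{A,B} P2:{P,R}

P1 drop C (A beats it: P:7>1 Q:9>3 R:7>3 S:9>8 T:8>3)
P2 drop Q (P beats it: A:10>9 B:9>3)
P2 drop S (P beats it: A:10>7 B:9>1)
P2 drop T (P beats it: A:10>5 B:9>6)
P1→{A,B} P2→{P,R}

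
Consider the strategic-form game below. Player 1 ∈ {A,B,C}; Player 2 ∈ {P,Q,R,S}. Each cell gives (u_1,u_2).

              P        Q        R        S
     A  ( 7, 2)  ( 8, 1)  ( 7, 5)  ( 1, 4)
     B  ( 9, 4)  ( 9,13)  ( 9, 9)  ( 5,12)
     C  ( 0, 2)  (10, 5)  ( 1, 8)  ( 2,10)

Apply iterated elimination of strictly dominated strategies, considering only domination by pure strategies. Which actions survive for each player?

Remaining: P1:{B,C} P2:{Q,S}

P1 drop A (B beats it: P:9>7 Q:9>8 R:9>7 S:5>1)
P2 drop P (Q beats it: B:13>4 C:5>2)
P2 drop R (S beats it: B:12>9 C:10>8)
P1→{B,C} P2→{Q,S}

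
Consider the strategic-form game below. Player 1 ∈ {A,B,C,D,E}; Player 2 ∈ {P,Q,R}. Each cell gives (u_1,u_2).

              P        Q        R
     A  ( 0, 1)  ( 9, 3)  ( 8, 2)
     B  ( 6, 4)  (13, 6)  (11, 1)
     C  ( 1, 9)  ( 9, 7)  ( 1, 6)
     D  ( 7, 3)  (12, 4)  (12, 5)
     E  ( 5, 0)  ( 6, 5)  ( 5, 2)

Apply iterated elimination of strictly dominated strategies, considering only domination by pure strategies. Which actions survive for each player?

IESDS → P1:{B,D} P2:{Q,R}

P1 drop A (B beats it: P:6>0 Q:13>9 R:11>8)
P1 drop C (B beats it: P:6>1 Q:13>9 R:11>1)
P1 drop E (B beats it: P:6>5 Q:13>6 R:11>5)
P2 drop P (Q beats it: B:6>4 D:4>3)
P1→{B,D} P2→{Q,R}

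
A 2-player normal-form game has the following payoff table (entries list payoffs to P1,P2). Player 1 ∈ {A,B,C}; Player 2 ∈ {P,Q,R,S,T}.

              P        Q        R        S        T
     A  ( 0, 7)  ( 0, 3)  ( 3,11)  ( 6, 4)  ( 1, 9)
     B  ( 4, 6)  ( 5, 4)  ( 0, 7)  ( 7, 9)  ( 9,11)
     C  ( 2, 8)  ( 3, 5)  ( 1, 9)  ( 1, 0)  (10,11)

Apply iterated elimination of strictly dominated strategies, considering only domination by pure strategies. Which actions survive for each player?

Remaining: P1:{A,C} P2:{R,T}

P2 drop P (R beats it: A:11>7 B:7>6 C:9>8)
P2 drop Q (R beats it: A:11>3 B:7>4 C:9>5)
P2 drop S (T beats it: A:9>4 B:11>9 C:11>0)
P1 drop B (C beats it: R:1>0 T:10>9)
P1→{A,C} P2→{R,T}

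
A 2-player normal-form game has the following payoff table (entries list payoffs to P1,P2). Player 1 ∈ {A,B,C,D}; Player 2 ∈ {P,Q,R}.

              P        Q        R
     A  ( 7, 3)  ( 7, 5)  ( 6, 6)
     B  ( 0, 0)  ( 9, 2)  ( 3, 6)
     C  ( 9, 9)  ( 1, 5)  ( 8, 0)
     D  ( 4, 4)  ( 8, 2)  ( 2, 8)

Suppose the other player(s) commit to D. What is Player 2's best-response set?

P2 best: {R}

u_2(P vs D) = 4
u_2(Q vs D) = 2
u_2(R vs D) = 8
max payoff 8 at {R}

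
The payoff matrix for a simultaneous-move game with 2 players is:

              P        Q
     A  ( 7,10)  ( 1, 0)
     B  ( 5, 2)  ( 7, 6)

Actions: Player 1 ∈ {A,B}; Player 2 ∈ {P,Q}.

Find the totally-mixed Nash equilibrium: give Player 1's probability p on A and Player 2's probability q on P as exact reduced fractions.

P1 indiff ⇒ q·7+(1-q)·1 = q·5+(1-q)·7 ⇒ q(2) = (1-q)(6) ⇒ q = 3/4
P2 indiff ⇒ p·10+(1-p)·2 = p·0+(1-p)·6 ⇒ p(10) = (1-p)(4) ⇒ p = 2/7

(p,q) = (2/7, 3/4)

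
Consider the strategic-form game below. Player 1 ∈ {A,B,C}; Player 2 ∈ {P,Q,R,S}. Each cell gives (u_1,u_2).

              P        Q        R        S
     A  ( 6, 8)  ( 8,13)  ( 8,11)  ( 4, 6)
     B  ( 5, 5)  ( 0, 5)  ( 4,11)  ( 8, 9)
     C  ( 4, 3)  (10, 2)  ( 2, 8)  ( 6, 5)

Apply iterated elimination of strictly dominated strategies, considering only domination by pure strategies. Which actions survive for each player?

P2 drop P (R beats it: A:11>8 B:11>5 C:8>3)
P2 drop S (R beats it: A:11>6 B:11>9 C:8>5)
P1 drop B (A beats it: Q:8>0 R:8>4)
P1→{A,C} P2→{Q,R}

Remaining: P1:{A,C} P2:{Q,R}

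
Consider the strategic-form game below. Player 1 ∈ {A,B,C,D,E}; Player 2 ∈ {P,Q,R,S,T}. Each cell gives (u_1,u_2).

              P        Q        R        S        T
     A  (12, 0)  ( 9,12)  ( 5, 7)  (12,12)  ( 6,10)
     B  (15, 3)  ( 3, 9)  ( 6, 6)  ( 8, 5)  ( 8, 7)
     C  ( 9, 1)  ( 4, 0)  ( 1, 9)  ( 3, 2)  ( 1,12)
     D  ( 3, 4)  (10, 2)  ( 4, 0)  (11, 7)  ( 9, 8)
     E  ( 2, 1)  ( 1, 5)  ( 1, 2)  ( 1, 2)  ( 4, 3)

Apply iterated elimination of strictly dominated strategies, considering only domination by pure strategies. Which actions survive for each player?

P1 drop C (A beats it: P:12>9 Q:9>4 R:5>1 S:12>3 T:6>1)
P1 drop E (A beats it: P:12>2 Q:9>1 R:5>1 S:12>1 T:6>4)
P2 drop P (S beats it: A:12>0 B:5>3 D:7>4)
P2 drop R (Q beats it: A:12>7 B:9>6 D:2>0)
P1 drop B (D beats it: Q:10>3 S:11>8 T:9>8)
P1→{A,D} P2→{Q,S,T}

Survivors P1:{A,D} P2:{Q,S,T}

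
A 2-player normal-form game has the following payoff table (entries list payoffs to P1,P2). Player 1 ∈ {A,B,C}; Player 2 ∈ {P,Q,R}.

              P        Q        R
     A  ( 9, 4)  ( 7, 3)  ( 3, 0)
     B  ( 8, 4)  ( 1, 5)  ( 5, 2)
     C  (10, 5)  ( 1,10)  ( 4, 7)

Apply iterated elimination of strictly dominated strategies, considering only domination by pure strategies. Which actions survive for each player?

P2 drop R (Q beats it: A:3>0 B:5>2 C:10>7)
P1 drop B (A beats it: P:9>8 Q:7>1)
P1→{A,C} P2→{P,Q}

IESDS → P1:{A,C} P2:{P,Q}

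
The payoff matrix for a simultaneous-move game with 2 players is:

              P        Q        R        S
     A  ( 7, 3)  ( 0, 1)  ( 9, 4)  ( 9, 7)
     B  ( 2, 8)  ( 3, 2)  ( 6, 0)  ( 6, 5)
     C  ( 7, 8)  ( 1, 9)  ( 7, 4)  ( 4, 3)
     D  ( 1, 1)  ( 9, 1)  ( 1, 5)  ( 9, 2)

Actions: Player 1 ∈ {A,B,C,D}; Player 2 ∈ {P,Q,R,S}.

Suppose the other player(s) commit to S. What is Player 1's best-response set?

P1 best: {A,D}

u_1(A vs S) = 9
u_1(B vs S) = 6
u_1(C vs S) = 4
u_1(D vs S) = 9
max payoff 9 at {A,D}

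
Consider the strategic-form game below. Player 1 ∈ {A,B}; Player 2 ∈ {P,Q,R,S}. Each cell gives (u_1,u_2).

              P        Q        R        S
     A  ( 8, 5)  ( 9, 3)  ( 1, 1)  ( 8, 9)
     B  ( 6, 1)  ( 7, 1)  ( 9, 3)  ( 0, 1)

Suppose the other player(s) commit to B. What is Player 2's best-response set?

u_2(P vs B) = 1
u_2(Q vs B) = 1
u_2(R vs B) = 3
u_2(S vs B) = 1
max payoff 3 at {R}

P2 best: {R}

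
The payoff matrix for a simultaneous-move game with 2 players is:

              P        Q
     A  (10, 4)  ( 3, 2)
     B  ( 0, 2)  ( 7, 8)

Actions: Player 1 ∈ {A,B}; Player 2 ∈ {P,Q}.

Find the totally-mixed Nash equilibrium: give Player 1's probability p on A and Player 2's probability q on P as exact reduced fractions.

P1 indiff ⇒ q·10+(1-q)·3 = q·0+(1-q)·7 ⇒ q(10) = (1-q)(4) ⇒ q = 2/7
P2 indiff ⇒ p·4+(1-p)·2 = p·2+(1-p)·8 ⇒ p(2) = (1-p)(6) ⇒ p = 3/4

P1 mixes 3/4 on A; P2 mixes 2/7 on P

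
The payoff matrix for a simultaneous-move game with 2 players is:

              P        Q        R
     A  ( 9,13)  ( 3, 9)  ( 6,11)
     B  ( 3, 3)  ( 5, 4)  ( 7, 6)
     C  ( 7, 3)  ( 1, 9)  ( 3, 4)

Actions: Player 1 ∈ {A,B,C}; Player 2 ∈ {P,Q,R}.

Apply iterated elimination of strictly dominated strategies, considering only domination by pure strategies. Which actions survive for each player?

IESDS → P1:{A,B} P2:{P,R}

P1 drop C (A beats it: P:9>7 Q:3>1 R:6>3)
P2 drop Q (R beats it: A:11>9 B:6>4)
P1→{A,B} P2→{P,R}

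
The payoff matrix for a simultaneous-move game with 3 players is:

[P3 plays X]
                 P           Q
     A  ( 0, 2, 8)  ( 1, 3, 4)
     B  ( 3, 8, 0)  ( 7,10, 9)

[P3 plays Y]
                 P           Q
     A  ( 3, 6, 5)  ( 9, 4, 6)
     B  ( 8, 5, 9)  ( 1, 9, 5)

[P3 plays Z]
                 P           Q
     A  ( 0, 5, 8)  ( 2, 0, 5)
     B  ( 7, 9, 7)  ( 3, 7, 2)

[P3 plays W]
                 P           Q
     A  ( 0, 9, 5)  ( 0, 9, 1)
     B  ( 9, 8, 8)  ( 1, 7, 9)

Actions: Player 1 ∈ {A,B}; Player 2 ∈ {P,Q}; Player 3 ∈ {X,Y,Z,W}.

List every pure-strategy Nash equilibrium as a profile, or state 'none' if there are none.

(A,P,X): not NE [P1→B gives 3>0; P2→Q gives 3>2]
(A,P,Y): not NE [P1→B gives 8>3; P3→Z gives 8>5]
(A,P,Z): not NE [P1→B gives 7>0]
(A,P,W): not NE [P1→B gives 9>0; P3→Z gives 8>5]
(A,Q,X): not NE [P1→B gives 7>1; P3→Y gives 6>4]
(A,Q,Y): not NE [P2→P gives 6>4]
(A,Q,Z): not NE [P1→B gives 3>2; P2→P gives 5>0; P3→Y gives 6>5]
(A,Q,W): not NE [P1→B gives 1>0; P3→Y gives 6>1]
(B,P,X): not NE [P2→Q gives 10>8; P3→Y gives 9>0]
(B,P,Y): not NE [P2→Q gives 9>5]
(B,P,Z): not NE [P3→Y gives 9>7]
(B,P,W): not NE [P3→Y gives 9>8]
(B,Q,X): NE
(B,Q,Y): not NE [P1→A gives 9>1; P3→W gives 9>5]
(B,Q,Z): not NE [P2→P gives 9>7; P3→W gives 9>2]
(B,Q,W): not NE [P2→P gives 8>7]

Nash profiles: (B,Q,X)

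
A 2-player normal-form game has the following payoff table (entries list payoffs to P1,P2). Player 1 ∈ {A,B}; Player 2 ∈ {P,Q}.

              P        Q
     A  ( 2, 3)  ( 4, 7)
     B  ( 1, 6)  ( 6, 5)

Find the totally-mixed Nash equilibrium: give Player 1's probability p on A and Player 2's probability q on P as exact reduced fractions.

P1 indiff ⇒ q·2+(1-q)·4 = q·1+(1-q)·6 ⇒ q(1) = (1-q)(2) ⇒ q = 2/3
P2 indiff ⇒ p·3+(1-p)·6 = p·7+(1-p)·5 ⇒ p(-4) = (1-p)(-1) ⇒ p = 1/5

P1 mixes 1/5 on A; P2 mixes 2/3 on P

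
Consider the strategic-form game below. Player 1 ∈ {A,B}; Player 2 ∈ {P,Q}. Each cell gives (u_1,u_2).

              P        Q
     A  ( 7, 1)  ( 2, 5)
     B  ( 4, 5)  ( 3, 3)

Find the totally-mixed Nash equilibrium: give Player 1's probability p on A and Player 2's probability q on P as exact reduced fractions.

P1 indiff ⇒ q·7+(1-q)·2 = q·4+(1-q)·3 ⇒ q(3) = (1-q)(1) ⇒ q = 1/4
P2 indiff ⇒ p·1+(1-p)·5 = p·5+(1-p)·3 ⇒ p(-4) = (1-p)(-2) ⇒ p = 1/3

P1 mixes 1/3 on A; P2 mixes 1/4 on P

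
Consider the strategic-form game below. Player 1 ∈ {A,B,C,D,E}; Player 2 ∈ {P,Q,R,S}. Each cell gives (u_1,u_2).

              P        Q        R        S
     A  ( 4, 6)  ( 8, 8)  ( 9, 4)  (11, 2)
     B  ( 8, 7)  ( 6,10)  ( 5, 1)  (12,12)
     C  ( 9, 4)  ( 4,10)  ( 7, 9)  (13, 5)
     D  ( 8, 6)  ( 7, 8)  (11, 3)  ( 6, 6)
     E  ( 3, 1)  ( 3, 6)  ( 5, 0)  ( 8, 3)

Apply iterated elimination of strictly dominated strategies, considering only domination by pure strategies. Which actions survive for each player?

Remaining: P1:{A,B,C} P2:{Q,S}

P1 drop E (A beats it: P:4>3 Q:8>3 R:9>5 S:11>8)
P2 drop P (Q beats it: A:8>6 B:10>7 C:10>4 D:8>6)
P2 drop R (Q beats it: A:8>4 B:10>1 C:10>9 D:8>3)
P1 drop D (A beats it: Q:8>7 S:11>6)
P1→{A,B,C} P2→{Q,S}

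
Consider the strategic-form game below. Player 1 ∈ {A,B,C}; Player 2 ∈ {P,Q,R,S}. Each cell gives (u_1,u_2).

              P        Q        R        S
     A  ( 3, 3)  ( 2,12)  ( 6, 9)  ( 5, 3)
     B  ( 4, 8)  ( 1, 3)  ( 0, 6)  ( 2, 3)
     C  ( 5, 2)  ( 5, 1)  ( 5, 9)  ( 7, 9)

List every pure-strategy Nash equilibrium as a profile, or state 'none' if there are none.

(A,P): not NE [P1→C gives 5>3; P2→Q gives 12>3]
(A,Q): not NE [P1→C gives 5>2]
(A,R): not NE [P2→Q gives 12>9]
(A,S): not NE [P1→C gives 7>5; P2→Q gives 12>3]
(B,P): not NE [P1→C gives 5>4]
(B,Q): not NE [P1→C gives 5>1; P2→P gives 8>3]
(B,R): not NE [P1→A gives 6>0; P2→P gives 8>6]
(B,S): not NE [P1→C gives 7>2; P2→P gives 8>3]
(C,P): not NE [P2→S gives 9>2]
(C,Q): not NE [P2→S gives 9>1]
(C,R): not NE [P1→A gives 6>5]
(C,S): NE

NE set: (C,S)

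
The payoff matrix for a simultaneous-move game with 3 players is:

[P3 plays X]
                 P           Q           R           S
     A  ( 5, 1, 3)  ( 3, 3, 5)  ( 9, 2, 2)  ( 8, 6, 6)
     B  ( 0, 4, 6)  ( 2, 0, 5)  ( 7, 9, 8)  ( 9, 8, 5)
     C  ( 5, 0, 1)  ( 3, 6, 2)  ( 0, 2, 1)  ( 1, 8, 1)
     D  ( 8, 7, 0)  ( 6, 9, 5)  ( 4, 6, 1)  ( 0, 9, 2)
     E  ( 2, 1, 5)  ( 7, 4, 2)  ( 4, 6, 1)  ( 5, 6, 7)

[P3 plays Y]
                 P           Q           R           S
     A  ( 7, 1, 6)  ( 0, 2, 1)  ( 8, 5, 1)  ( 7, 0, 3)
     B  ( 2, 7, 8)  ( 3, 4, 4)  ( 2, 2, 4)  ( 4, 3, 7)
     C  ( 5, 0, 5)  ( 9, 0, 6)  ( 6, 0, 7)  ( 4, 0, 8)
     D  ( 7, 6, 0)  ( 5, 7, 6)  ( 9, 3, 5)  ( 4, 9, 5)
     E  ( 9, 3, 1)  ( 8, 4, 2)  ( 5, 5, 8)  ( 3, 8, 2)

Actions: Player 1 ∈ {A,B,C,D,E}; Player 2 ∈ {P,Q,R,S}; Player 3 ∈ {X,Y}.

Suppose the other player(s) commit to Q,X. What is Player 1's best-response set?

BR_1 = {E}

u_1(A vs Q,X) = 3
u_1(B vs Q,X) = 2
u_1(C vs Q,X) = 3
u_1(D vs Q,X) = 6
u_1(E vs Q,X) = 7
max payoff 7 at {E}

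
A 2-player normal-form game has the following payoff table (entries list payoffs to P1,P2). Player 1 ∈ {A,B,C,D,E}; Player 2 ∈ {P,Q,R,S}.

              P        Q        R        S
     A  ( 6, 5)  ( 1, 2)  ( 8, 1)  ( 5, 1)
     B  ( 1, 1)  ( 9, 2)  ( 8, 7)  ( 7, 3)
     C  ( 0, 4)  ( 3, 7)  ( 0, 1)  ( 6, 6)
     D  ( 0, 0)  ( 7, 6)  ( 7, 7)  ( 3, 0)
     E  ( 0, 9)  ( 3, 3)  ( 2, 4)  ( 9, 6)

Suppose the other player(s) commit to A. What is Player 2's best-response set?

u_2(P vs A) = 5
u_2(Q vs A) = 2
u_2(R vs A) = 1
u_2(S vs A) = 1
max payoff 5 at {P}

BR_2 = {P}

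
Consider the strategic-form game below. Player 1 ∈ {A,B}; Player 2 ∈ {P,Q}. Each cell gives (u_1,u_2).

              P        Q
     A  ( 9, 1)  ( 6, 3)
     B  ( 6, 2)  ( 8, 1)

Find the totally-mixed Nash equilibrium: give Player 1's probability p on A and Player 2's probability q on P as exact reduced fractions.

P1 indiff ⇒ q·9+(1-q)·6 = q·6+(1-q)·8 ⇒ q(3) = (1-q)(2) ⇒ q = 2/5
P2 indiff ⇒ p·1+(1-p)·2 = p·3+(1-p)·1 ⇒ p(-2) = (1-p)(-1) ⇒ p = 1/3

P1 mixes 1/3 on A; P2 mixes 2/5 on P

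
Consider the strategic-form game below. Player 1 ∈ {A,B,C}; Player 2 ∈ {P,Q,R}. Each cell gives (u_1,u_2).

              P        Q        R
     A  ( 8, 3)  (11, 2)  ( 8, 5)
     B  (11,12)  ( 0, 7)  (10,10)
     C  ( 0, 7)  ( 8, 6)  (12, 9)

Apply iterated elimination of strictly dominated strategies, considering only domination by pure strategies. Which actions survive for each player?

P2 drop Q (P beats it: A:3>2 B:12>7 C:7>6)
P1 drop A (B beats it: P:11>8 R:10>8)
P1→{B,C} P2→{P,R}

IESDS → P1:{B,C} P2:{P,R}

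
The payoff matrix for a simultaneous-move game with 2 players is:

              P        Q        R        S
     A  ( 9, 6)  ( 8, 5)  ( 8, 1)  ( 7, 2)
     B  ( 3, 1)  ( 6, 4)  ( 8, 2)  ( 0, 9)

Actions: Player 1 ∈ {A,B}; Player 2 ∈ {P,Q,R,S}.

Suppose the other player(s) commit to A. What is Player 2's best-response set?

argmax u_2 = {P}

u_2(P vs A) = 6
u_2(Q vs A) = 5
u_2(R vs A) = 1
u_2(S vs A) = 2
max payoff 6 at {P}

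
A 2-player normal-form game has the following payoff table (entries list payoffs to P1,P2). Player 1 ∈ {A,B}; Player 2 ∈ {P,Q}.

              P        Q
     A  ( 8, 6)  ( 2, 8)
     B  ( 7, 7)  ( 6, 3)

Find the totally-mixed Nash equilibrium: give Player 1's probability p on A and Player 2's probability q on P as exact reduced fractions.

(p,q) = (2/3, 4/5)

P1 indiff ⇒ q·8+(1-q)·2 = q·7+(1-q)·6 ⇒ q(1) = (1-q)(4) ⇒ q = 4/5
P2 indiff ⇒ p·6+(1-p)·7 = p·8+(1-p)·3 ⇒ p(-2) = (1-p)(-4) ⇒ p = 2/3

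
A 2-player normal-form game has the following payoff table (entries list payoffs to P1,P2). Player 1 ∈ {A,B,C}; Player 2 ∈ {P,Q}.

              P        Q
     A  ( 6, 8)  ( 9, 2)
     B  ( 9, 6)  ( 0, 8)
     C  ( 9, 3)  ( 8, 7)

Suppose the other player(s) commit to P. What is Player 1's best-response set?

u_1(A vs P) = 6
u_1(B vs P) = 9
u_1(C vs P) = 9
max payoff 9 at {B,C}

P1 best: {B,C}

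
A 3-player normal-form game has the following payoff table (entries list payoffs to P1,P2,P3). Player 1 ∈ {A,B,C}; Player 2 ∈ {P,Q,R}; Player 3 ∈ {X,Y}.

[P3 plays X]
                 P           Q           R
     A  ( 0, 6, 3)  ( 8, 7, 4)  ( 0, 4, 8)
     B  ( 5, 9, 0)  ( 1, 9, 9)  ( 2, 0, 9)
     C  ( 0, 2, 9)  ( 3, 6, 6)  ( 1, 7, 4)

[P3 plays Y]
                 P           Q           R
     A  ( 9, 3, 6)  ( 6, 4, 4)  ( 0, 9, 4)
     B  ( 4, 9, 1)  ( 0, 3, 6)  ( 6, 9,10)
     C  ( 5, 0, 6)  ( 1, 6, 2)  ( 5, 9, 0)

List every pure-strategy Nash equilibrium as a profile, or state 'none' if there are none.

(A,P,X): not NE [P1→B gives 5>0; P2→Q gives 7>6; P3→Y gives 6>3]
(A,P,Y): not NE [P2→R gives 9>3]
(A,Q,X): NE
(A,Q,Y): not NE [P2→R gives 9>4]
(A,R,X): not NE [P1→B gives 2>0; P2→Q gives 7>4]
(A,R,Y): not NE [P1→B gives 6>0; P3→X gives 8>4]
(B,P,X): not NE [P3→Y gives 1>0]
(B,P,Y): not NE [P1→A gives 9>4]
(B,Q,X): not NE [P1→A gives 8>1]
(B,Q,Y): not NE [P1→A gives 6>0; P2→R gives 9>3; P3→X gives 9>6]
(B,R,X): not NE [P2→Q gives 9>0; P3→Y gives 10>9]
(B,R,Y): NE
(C,P,X): not NE [P1→B gives 5>0; P2→R gives 7>2]
(C,P,Y): not NE [P1→A gives 9>5; P2→R gives 9>0; P3→X gives 9>6]
(C,Q,X): not NE [P1→A gives 8>3; P2→R gives 7>6]
(C,Q,Y): not NE [P1→A gives 6>1; P2→R gives 9>6; P3→X gives 6>2]
(C,R,X): not NE [P1→B gives 2>1]
(C,R,Y): not NE [P1→B gives 6>5; P3→X gives 4>0]

Nash profiles: (A,Q,X), (B,R,Y)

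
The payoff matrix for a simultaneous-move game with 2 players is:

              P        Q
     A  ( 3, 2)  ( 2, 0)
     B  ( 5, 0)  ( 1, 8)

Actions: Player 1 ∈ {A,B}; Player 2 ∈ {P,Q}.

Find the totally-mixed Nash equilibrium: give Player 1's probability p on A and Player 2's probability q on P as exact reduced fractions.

P1 mixes 4/5 on A; P2 mixes 1/3 on P

P1 indiff ⇒ q·3+(1-q)·2 = q·5+(1-q)·1 ⇒ q(-2) = (1-q)(-1) ⇒ q = 1/3
P2 indiff ⇒ p·2+(1-p)·0 = p·0+(1-p)·8 ⇒ p(2) = (1-p)(8) ⇒ p = 4/5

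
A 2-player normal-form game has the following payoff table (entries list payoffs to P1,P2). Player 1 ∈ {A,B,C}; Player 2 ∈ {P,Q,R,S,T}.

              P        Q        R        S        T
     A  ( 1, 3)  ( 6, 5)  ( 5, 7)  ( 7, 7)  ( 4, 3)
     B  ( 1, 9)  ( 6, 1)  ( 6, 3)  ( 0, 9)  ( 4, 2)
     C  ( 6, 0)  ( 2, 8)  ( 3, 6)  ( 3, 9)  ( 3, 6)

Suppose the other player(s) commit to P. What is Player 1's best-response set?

argmax u_1 = {C}

u_1(A vs P) = 1
u_1(B vs P) = 1
u_1(C vs P) = 6
max payoff 6 at {C}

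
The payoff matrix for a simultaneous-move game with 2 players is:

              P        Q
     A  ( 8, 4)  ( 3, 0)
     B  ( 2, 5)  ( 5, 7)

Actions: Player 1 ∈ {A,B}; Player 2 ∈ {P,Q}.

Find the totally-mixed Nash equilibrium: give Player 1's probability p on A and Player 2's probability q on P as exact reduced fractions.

p=1/3, q=1/4

P1 indiff ⇒ q·8+(1-q)·3 = q·2+(1-q)·5 ⇒ q(6) = (1-q)(2) ⇒ q = 1/4
P2 indiff ⇒ p·4+(1-p)·5 = p·0+(1-p)·7 ⇒ p(4) = (1-p)(2) ⇒ p = 1/3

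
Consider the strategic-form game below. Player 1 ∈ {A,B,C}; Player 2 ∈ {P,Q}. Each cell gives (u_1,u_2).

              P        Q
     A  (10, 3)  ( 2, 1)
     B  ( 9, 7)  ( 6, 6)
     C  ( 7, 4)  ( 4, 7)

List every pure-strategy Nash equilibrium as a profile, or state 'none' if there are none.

(A,P): NE
(A,Q): not NE [P1→B gives 6>2; P2→P gives 3>1]
(B,P): not NE [P1→A gives 10>9]
(B,Q): not NE [P2→P gives 7>6]
(C,P): not NE [P1→A gives 10>7; P2→Q gives 7>4]
(C,Q): not NE [P1→B gives 6>4]

PSNE = {(A,P)}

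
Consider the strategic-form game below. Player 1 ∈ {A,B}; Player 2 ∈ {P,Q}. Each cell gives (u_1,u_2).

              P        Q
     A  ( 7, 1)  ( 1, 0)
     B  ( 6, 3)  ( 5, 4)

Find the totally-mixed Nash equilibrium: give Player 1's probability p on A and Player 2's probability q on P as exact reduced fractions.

P1 indiff ⇒ q·7+(1-q)·1 = q·6+(1-q)·5 ⇒ q(1) = (1-q)(4) ⇒ q = 4/5
P2 indiff ⇒ p·1+(1-p)·3 = p·0+(1-p)·4 ⇒ p(1) = (1-p)(1) ⇒ p = 1/2

(p,q) = (1/2, 4/5)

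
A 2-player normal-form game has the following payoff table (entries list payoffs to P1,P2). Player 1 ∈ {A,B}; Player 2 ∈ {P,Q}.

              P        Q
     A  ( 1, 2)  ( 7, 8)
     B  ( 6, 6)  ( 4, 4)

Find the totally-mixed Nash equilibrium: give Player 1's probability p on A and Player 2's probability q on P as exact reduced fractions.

(p,q) = (1/4, 3/8)

P1 indiff ⇒ q·1+(1-q)·7 = q·6+(1-q)·4 ⇒ q(-5) = (1-q)(-3) ⇒ q = 3/8
P2 indiff ⇒ p·2+(1-p)·6 = p·8+(1-p)·4 ⇒ p(-6) = (1-p)(-2) ⇒ p = 1/4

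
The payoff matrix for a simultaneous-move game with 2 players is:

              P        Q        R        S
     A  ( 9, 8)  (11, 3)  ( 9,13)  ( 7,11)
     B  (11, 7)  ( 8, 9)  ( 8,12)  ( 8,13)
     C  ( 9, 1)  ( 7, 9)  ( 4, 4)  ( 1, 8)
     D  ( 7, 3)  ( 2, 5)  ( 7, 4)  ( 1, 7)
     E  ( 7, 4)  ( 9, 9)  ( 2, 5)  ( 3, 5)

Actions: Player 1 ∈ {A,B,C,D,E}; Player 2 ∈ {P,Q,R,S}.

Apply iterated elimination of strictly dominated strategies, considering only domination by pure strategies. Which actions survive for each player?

IESDS → P1:{A,B} P2:{R,S}

P1 drop C (B beats it: P:11>9 Q:8>7 R:8>4 S:8>1)
P1 drop D (A beats it: P:9>7 Q:11>2 R:9>7 S:7>1)
P1 drop E (A beats it: P:9>7 Q:11>9 R:9>2 S:7>3)
P2 drop P (R beats it: A:13>8 B:12>7)
P2 drop Q (R beats it: A:13>3 B:12>9)
P1→{A,B} P2→{R,S}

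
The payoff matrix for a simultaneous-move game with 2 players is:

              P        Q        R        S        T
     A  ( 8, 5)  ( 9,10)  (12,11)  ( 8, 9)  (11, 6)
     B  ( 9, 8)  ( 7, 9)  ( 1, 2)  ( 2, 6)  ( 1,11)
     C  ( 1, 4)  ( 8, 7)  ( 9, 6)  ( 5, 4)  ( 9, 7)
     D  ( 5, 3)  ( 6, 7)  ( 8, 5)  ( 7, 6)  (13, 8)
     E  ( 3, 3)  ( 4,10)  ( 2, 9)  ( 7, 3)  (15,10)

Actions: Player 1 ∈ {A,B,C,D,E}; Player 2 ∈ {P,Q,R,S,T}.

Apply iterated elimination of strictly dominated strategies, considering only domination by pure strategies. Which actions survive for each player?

Survivors P1:{A,D,E} P2:{Q,R,T}

P1 drop C (A beats it: P:8>1 Q:9>8 R:12>9 S:8>5 T:11>9)
P2 drop P (Q beats it: A:10>5 B:9>8 D:7>3 E:10>3)
P1 drop B (A beats it: Q:9>7 R:12>1 S:8>2 T:11>1)
P2 drop S (Q beats it: A:10>9 D:7>6 E:10>3)
P1→{A,D,E} P2→{Q,R,T}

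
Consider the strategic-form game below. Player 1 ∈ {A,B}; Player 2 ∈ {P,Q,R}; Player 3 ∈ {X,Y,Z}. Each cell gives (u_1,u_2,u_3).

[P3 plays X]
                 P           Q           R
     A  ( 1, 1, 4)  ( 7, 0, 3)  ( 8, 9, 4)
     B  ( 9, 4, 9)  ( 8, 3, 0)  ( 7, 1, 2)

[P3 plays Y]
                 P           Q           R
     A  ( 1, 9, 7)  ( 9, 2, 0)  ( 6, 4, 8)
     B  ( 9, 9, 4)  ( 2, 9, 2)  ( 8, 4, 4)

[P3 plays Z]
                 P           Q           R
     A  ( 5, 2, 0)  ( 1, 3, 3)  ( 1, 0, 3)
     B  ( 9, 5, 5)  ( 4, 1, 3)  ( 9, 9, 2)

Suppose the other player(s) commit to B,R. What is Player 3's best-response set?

BR_3 = {Y}

u_3(X vs B,R) = 2
u_3(Y vs B,R) = 4
u_3(Z vs B,R) = 2
max payoff 4 at {Y}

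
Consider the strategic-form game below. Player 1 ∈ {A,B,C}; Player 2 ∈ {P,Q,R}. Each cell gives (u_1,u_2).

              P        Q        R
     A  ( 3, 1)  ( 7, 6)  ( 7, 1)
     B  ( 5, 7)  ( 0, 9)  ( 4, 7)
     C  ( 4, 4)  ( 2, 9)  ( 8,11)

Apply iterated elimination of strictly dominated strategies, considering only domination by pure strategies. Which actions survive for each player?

P2 drop P (Q beats it: A:6>1 B:9>7 C:9>4)
P1 drop B (A beats it: Q:7>0 R:7>4)
P1→{A,C} P2→{Q,R}

Survivors P1:{A,C} P2:{Q,R}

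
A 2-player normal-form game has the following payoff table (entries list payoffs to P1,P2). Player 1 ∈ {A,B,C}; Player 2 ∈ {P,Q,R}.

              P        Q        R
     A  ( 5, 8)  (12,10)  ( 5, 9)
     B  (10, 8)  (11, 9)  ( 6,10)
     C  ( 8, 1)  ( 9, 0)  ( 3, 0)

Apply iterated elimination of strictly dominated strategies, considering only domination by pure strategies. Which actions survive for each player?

IESDS → P1:{A,B} P2:{Q,R}

P1 drop C (B beats it: P:10>8 Q:11>9 R:6>3)
P2 drop P (Q beats it: A:10>8 B:9>8)
P1→{A,B} P2→{Q,R}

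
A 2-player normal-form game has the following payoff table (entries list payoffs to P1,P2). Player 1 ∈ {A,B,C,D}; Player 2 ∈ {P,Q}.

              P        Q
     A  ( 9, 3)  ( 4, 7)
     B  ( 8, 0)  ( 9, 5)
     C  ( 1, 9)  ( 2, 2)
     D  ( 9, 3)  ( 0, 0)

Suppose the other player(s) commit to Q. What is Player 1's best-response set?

P1 best: {B}

u_1(A vs Q) = 4
u_1(B vs Q) = 9
u_1(C vs Q) = 2
u_1(D vs Q) = 0
max payoff 9 at {B}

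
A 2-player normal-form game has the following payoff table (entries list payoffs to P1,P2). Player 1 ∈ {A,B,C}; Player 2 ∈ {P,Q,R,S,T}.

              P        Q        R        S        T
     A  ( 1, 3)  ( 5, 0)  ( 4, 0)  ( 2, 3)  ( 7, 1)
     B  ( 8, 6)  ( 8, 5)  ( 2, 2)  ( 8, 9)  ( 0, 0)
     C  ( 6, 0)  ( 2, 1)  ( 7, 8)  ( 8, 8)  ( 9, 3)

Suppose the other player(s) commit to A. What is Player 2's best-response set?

u_2(P vs A) = 3
u_2(Q vs A) = 0
u_2(R vs A) = 0
u_2(S vs A) = 3
u_2(T vs A) = 1
max payoff 3 at {P,S}

BR_2 = {P,S}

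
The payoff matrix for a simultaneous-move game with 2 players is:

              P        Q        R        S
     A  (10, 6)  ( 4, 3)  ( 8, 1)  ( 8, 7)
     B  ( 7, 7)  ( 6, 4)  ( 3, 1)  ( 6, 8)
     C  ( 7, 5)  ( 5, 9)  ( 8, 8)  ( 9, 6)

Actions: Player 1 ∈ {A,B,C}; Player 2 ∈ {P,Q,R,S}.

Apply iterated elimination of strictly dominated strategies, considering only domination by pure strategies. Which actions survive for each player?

Remaining: P1:{B,C} P2:{Q,S}

P2 drop P (S beats it: A:7>6 B:8>7 C:6>5)
P2 drop R (Q beats it: A:3>1 B:4>1 C:9>8)
P1 drop A (C beats it: Q:5>4 S:9>8)
P1→{B,C} P2→{Q,S}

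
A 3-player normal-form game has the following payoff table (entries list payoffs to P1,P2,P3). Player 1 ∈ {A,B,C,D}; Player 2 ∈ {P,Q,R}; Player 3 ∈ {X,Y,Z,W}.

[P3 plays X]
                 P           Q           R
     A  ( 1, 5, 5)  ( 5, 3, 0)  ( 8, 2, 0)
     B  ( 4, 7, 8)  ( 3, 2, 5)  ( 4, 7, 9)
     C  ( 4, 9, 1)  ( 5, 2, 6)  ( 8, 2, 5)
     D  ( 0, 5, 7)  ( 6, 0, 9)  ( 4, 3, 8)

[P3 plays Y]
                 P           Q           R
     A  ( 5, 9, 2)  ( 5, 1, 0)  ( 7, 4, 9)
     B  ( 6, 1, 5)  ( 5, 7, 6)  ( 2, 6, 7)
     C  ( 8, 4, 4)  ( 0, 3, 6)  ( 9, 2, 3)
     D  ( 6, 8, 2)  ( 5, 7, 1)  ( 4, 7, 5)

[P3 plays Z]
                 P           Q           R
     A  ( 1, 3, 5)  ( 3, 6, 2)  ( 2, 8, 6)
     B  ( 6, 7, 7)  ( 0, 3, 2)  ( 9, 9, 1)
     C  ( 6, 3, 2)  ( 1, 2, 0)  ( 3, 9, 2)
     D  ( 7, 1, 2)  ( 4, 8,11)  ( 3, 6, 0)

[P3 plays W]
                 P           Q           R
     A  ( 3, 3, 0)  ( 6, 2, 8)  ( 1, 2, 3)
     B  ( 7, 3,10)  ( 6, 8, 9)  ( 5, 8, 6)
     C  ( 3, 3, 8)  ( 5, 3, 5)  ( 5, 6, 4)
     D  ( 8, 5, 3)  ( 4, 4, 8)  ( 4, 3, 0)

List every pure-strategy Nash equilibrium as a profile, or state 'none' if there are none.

Nash profiles: (B,Q,W), (D,Q,Z)

(A,P,X): not NE [P1→C gives 4>1]
(A,P,Y): not NE [P1→C gives 8>5; P3→Z gives 5>2]
(A,P,Z): not NE [P1→D gives 7>1; P2→R gives 8>3]
(A,P,W): not NE [P1→D gives 8>3; P3→Z gives 5>0]
(A,Q,X): not NE [P1→D gives 6>5; P2→P gives 5>3; P3→W gives 8>0]
(A,Q,Y): not NE [P2→P gives 9>1; P3→W gives 8>0]
(A,Q,Z): not NE [P1→D gives 4>3; P2→R gives 8>6; P3→W gives 8>2]
(A,Q,W): not NE [P2→P gives 3>2]
(A,R,X): not NE [P2→P gives 5>2; P3→Y gives 9>0]
(A,R,Y): not NE [P1→C gives 9>7; P2→P gives 9>4]
(A,R,Z): not NE [P1→B gives 9>2; P3→Y gives 9>6]
(A,R,W): not NE [P1→C gives 5>1; P2→P gives 3>2; P3→Y gives 9>3]
(B,P,X): not NE [P3→W gives 10>8]
(B,P,Y): not NE [P1→C gives 8>6; P2→Q gives 7>1; P3→W gives 10>5]
(B,P,Z): not NE [P1→D gives 7>6; P2→R gives 9>7; P3→W gives 10>7]
(B,P,W): not NE [P1→D gives 8>7; P2→R gives 8>3]
(B,Q,X): not NE [P1→D gives 6>3; P2→R gives 7>2; P3→W gives 9>5]
(B,Q,Y): not NE [P3→W gives 9>6]
(B,Q,Z): not NE [P1→D gives 4>0; P2→R gives 9>3; P3→W gives 9>2]
(B,Q,W): NE
(B,R,X): not NE [P1→C gives 8>4]
(B,R,Y): not NE [P1→C gives 9>2; P2→Q gives 7>6; P3→X gives 9>7]
(B,R,Z): not NE [P3→X gives 9>1]
(B,R,W): not NE [P3→X gives 9>6]
(C,P,X): not NE [P3→W gives 8>1]
(C,P,Y): not NE [P3→W gives 8>4]
(C,P,Z): not NE [P1→D gives 7>6; P2→R gives 9>3; P3→W gives 8>2]
(C,P,W): not NE [P1→D gives 8>3; P2→R gives 6>3]
(C,Q,X): not NE [P1→D gives 6>5; P2→P gives 9>2]
(C,Q,Y): not NE [P1→D gives 5>0; P2→P gives 4>3]
(C,Q,Z): not NE [P1→D gives 4>1; P2→R gives 9>2; P3→Y gives 6>0]
(C,Q,W): not NE [P1→B gives 6>5; P2→R gives 6>3; P3→Y gives 6>5]
(C,R,X): not NE [P2→P gives 9>2]
(C,R,Y): not NE [P2→P gives 4>2; P3→X gives 5>3]
(C,R,Z): not NE [P1→B gives 9>3; P3→X gives 5>2]
(C,R,W): not NE [P3→X gives 5>4]
(D,P,X): not NE [P1→C gives 4>0]
(D,P,Y): not NE [P1→C gives 8>6; P3→X gives 7>2]
(D,P,Z): not NE [P2→Q gives 8>1; P3→X gives 7>2]
(D,P,W): not NE [P3→X gives 7>3]
(D,Q,X): not NE [P2→P gives 5>0; P3→Z gives 11>9]
(D,Q,Y): not NE [P2→P gives 8>7; P3→Z gives 11>1]
(D,Q,Z): NE
(D,Q,W): not NE [P1→B gives 6>4; P2→P gives 5>4; P3→Z gives 11>8]
(D,R,X): not NE [P1→C gives 8>4; P2→P gives 5>3]
(D,R,Y): not NE [P1→C gives 9>4; P2→P gives 8>7; P3→X gives 8>5]
(D,R,Z): not NE [P1→B gives 9>3; P2→Q gives 8>6; P3→X gives 8>0]
(D,R,W): not NE [P1→C gives 5>4; P2→P gives 5>3; P3→X gives 8>0]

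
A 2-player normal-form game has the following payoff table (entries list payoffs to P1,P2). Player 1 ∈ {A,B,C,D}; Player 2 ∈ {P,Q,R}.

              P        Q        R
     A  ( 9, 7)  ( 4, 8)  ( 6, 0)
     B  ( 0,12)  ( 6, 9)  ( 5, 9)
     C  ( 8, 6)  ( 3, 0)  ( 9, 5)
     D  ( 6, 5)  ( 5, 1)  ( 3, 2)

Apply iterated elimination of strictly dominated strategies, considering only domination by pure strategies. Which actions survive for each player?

Remaining: P1:{A,B,D} P2:{P,Q}

P2 drop R (P beats it: A:7>0 B:12>9 C:6>5 D:5>2)
P1 drop C (A beats it: P:9>8 Q:4>3)
P1→{A,B,D} P2→{P,Q}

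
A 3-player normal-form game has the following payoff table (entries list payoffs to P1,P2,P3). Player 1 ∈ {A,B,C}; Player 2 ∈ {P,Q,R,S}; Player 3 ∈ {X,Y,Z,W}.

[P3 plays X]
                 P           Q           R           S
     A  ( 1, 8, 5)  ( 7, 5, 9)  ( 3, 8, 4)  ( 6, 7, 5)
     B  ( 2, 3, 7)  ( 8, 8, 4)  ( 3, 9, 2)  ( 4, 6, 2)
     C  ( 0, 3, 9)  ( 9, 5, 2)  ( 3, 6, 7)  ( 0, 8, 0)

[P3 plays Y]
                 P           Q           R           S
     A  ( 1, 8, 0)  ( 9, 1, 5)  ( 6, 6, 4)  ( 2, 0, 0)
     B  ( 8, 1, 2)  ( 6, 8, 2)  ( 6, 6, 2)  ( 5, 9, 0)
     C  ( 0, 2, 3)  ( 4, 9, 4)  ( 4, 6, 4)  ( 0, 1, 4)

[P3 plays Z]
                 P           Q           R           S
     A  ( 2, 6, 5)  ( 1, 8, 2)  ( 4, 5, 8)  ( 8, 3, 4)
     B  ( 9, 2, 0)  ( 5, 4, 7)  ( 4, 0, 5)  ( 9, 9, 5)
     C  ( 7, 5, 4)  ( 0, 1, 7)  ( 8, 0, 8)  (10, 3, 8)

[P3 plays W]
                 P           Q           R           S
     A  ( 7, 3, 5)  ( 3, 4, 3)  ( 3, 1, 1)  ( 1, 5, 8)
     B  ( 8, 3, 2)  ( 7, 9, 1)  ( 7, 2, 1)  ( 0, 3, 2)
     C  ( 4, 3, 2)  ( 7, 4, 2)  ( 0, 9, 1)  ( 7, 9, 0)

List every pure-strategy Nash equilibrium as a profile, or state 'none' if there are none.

PSNE: ∅

(A,P,X): not NE [P1→B gives 2>1]
(A,P,Y): not NE [P1→B gives 8>1; P3→W gives 5>0]
(A,P,Z): not NE [P1→B gives 9>2; P2→Q gives 8>6]
(A,P,W): not NE [P1→B gives 8>7; P2→S gives 5>3]
(A,Q,X): not NE [P1→C gives 9>7; P2→R gives 8>5]
(A,Q,Y): not NE [P2→P gives 8>1; P3→X gives 9>5]
(A,Q,Z): not NE [P1→B gives 5>1; P3→X gives 9>2]
(A,Q,W): not NE [P1→C gives 7>3; P2→S gives 5>4; P3→X gives 9>3]
(A,R,X): not NE [P3→Z gives 8>4]
(A,R,Y): not NE [P2→P gives 8>6; P3→Z gives 8>4]
(A,R,Z): not NE [P1→C gives 8>4; P2→Q gives 8>5]
(A,R,W): not NE [P1→B gives 7>3; P2→S gives 5>1; P3→Z gives 8>1]
(A,S,X): not NE [P2→R gives 8>7; P3→W gives 8>5]
(A,S,Y): not NE [P1→B gives 5>2; P2→P gives 8>0; P3→W gives 8>0]
(A,S,Z): not NE [P1→C gives 10>8; P2→Q gives 8>3; P3→W gives 8>4]
(A,S,W): not NE [P1→C gives 7>1]
(B,P,X): not NE [P2→R gives 9>3]
(B,P,Y): not NE [P2→S gives 9>1; P3→X gives 7>2]
(B,P,Z): not NE [P2→S gives 9>2; P3→X gives 7>0]
(B,P,W): not NE [P2→Q gives 9>3; P3→X gives 7>2]
(B,Q,X): not NE [P1→C gives 9>8; P2→R gives 9>8; P3→Z gives 7>4]
(B,Q,Y): not NE [P1→A gives 9>6; P2→S gives 9>8; P3→Z gives 7>2]
(B,Q,Z): not NE [P2→S gives 9>4]
(B,Q,W): not NE [P3→Z gives 7>1]
(B,R,X): not NE [P3→Z gives 5>2]
(B,R,Y): not NE [P2→S gives 9>6; P3→Z gives 5>2]
(B,R,Z): not NE [P1→C gives 8>4; P2→S gives 9>0]
(B,R,W): not NE [P2→Q gives 9>2; P3→Z gives 5>1]
(B,S,X): not NE [P1→A gives 6>4; P2→R gives 9>6; P3→Z gives 5>2]
(B,S,Y): not NE [P3→Z gives 5>0]
(B,S,Z): not NE [P1→C gives 10>9]
(B,S,W): not NE [P1→C gives 7>0; P2→Q gives 9>3; P3→Z gives 5>2]
(C,P,X): not NE [P1→B gives 2>0; P2→S gives 8>3]
(C,P,Y): not NE [P1→B gives 8>0; P2→Q gives 9>2; P3→X gives 9>3]
(C,P,Z): not NE [P1→B gives 9>7; P3→X gives 9>4]
(C,P,W): not NE [P1→B gives 8>4; P2→S gives 9>3; P3→X gives 9>2]
(C,Q,X): not NE [P2→S gives 8>5; P3→Z gives 7>2]
(C,Q,Y): not NE [P1→A gives 9>4; P3→Z gives 7>4]
(C,Q,Z): not NE [P1→B gives 5>0; P2→P gives 5>1]
(C,Q,W): not NE [P2→S gives 9>4; P3→Z gives 7>2]
(C,R,X): not NE [P2→S gives 8>6; P3→Z gives 8>7]
(C,R,Y): not NE [P1→B gives 6>4; P2→Q gives 9>6; P3→Z gives 8>4]
(C,R,Z): not NE [P2→P gives 5>0]
(C,R,W): not NE [P1→B gives 7>0; P3→Z gives 8>1]
(C,S,X): not NE [P1→A gives 6>0; P3→Z gives 8>0]
(C,S,Y): not NE [P1→B gives 5>0; P2→Q gives 9>1; P3→Z gives 8>4]
(C,S,Z): not NE [P2→P gives 5>3]
(C,S,W): not NE [P3→Z gives 8>0]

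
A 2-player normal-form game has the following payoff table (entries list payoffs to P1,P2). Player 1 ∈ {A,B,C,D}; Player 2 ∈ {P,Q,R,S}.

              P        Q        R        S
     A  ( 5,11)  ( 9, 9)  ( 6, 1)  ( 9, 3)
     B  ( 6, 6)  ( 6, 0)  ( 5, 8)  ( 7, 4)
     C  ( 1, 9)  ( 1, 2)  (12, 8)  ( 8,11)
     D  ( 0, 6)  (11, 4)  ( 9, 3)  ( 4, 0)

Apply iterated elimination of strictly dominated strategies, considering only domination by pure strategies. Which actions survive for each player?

P2 drop Q (P beats it: A:11>9 B:6>0 C:9>2 D:6>4)
P1 drop D (C beats it: P:1>0 R:12>9 S:8>4)
P1→{A,B,C} P2→{P,R,S}

Remaining: P1:{A,B,C} P2:{P,R,S}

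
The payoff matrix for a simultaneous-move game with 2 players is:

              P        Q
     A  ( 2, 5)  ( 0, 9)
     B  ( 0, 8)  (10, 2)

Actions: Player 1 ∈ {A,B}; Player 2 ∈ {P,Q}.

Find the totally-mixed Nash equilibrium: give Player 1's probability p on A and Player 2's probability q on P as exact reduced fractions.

p=3/5, q=5/6

P1 indiff ⇒ q·2+(1-q)·0 = q·0+(1-q)·10 ⇒ q(2) = (1-q)(10) ⇒ q = 5/6
P2 indiff ⇒ p·5+(1-p)·8 = p·9+(1-p)·2 ⇒ p(-4) = (1-p)(-6) ⇒ p = 3/5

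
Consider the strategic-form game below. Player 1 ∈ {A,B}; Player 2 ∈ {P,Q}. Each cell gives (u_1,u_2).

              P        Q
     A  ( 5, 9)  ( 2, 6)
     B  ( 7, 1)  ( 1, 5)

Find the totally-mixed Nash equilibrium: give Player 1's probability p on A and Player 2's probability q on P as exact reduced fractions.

p=4/7, q=1/3

P1 indiff ⇒ q·5+(1-q)·2 = q·7+(1-q)·1 ⇒ q(-2) = (1-q)(-1) ⇒ q = 1/3
P2 indiff ⇒ p·9+(1-p)·1 = p·6+(1-p)·5 ⇒ p(3) = (1-p)(4) ⇒ p = 4/7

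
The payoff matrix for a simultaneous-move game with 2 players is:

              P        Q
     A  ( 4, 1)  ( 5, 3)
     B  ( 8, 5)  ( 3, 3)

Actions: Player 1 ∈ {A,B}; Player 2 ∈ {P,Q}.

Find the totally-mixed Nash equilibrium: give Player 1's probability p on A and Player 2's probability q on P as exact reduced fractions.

(p,q) = (1/2, 1/3)

P1 indiff ⇒ q·4+(1-q)·5 = q·8+(1-q)·3 ⇒ q(-4) = (1-q)(-2) ⇒ q = 1/3
P2 indiff ⇒ p·1+(1-p)·5 = p·3+(1-p)·3 ⇒ p(-2) = (1-p)(-2) ⇒ p = 1/2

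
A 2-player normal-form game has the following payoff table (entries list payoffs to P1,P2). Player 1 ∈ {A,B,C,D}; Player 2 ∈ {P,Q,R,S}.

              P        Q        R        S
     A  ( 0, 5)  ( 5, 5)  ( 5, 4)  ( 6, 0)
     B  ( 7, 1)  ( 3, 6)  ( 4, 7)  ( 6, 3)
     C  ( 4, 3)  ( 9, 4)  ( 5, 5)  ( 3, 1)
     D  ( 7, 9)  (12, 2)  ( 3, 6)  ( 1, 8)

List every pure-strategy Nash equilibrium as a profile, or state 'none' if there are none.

(A,P): not NE [P1→D gives 7>0]
(A,Q): not NE [P1→D gives 12>5]
(A,R): not NE [P2→Q gives 5>4]
(A,S): not NE [P2→Q gives 5>0]
(B,P): not NE [P2→R gives 7>1]
(B,Q): not NE [P1→D gives 12>3; P2→R gives 7>6]
(B,R): not NE [P1→C gives 5>4]
(B,S): not NE [P2→R gives 7>3]
(C,P): not NE [P1→D gives 7>4; P2→R gives 5>3]
(C,Q): not NE [P1→D gives 12>9; P2→R gives 5>4]
(C,R): NE
(C,S): not NE [P1→B gives 6>3; P2→R gives 5>1]
(D,P): NE
(D,Q): not NE [P2→P gives 9>2]
(D,R): not NE [P1→C gives 5>3; P2→P gives 9>6]
(D,S): not NE [P1→B gives 6>1; P2→P gives 9>8]

NE set: (C,R), (D,P)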